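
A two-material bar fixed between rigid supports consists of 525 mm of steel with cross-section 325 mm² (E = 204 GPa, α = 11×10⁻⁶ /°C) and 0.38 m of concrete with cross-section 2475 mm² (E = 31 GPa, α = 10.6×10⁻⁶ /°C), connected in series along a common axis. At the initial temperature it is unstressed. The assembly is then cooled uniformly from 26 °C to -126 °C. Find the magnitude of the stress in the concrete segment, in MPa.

σ ≈ 46.8 MPa (tensile)

If the supports were absent, the total length change would be Σ αᵢΔT Lᵢ = 11×10⁻⁶×152×525 + 10.6×10⁻⁶×152×380 = 1.49 mm.
The walls prevent any net length change, so an axial force P (same in every segment) develops. Compatibility: P · Σ Lᵢ/(AᵢEᵢ) = δ_free.
Σ Lᵢ/(AᵢEᵢ) = 525/(325×204×10³) + 380/(2475×31×10³) = 1.287×10⁻⁵ mm/N.
So P = 1.49 / 1.287×10⁻⁵ = 115.8 kN, tensile.
σ_{concrete} = P / A = 115800 / 2475 = 46.77 MPa.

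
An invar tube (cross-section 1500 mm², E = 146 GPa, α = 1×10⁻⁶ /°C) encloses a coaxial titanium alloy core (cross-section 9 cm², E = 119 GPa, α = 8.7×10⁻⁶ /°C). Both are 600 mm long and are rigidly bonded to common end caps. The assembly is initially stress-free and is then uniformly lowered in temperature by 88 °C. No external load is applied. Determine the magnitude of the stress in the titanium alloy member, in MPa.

σ ≈ 54.2 MPa (tensile)

Both members must finish at the same length. With the larger α, the titanium alloy tends to over-contract; the plates restrain it, putting the titanium alloy in tension and the invar in compression. With no external load the two internal forces are equal and opposite, magnitude P.
Setting the final lengths equal and cancelling L: (α₁ − α₂)ΔT = P/(A₁E₁) + P/(A₂E₂).
|α₁ − α₂|·ΔT = 7.7×10⁻⁶ × 88 = 0.0006776.
1/(A₁E₁) + 1/(A₂E₂) = 1/(1500×146×10³) + 1/(900×119×10³) = 1.39×10⁻⁸ N⁻¹.
P = 0.0006776 / 1.39×10⁻⁸ = 48740 N = 48.74 kN.
σ_{titanium alloy} = P/A₂ = 48740/900 = 54.15 MPa, tensile.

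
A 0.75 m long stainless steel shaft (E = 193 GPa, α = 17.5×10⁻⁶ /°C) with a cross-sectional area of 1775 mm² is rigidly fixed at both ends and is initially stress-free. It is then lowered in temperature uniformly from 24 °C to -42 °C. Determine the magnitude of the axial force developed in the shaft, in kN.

P ≈ 396 kN (tensile)

With zero net strain, σ = E·αΔT = 193 GPa × 17.5×10⁻⁶ × 66 = 222.9 MPa.
Axial force P = σA = 222.9 × 1775 = 395700 N = 395.7 kN, tensile.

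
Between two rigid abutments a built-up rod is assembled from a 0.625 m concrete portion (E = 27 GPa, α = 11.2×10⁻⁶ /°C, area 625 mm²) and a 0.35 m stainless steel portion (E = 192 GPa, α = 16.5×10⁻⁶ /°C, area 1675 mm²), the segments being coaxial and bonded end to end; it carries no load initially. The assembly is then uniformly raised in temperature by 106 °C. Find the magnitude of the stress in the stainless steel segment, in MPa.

σ ≈ 21.2 MPa (compressive)

Free thermal expansion of the whole bar: Σ αᵢΔT Lᵢ = 11.2×10⁻⁶×106×625 + 16.5×10⁻⁶×106×350 = 1.354 mm.
Since the ends are fixed, an axial force P builds up, equal in every segment, with P · Σ Lᵢ/(AᵢEᵢ) = δ_free.
Σ Lᵢ/(AᵢEᵢ) = 625/(625×27×10³) + 350/(1675×192×10³) = 3.813×10⁻⁵ mm/N.
P = 1.354 / 3.813×10⁻⁵ = 35520 N = 35.52 kN, compressive.
σ_{stainless steel} = P / A = 35520 / 1675 = 21.2 MPa.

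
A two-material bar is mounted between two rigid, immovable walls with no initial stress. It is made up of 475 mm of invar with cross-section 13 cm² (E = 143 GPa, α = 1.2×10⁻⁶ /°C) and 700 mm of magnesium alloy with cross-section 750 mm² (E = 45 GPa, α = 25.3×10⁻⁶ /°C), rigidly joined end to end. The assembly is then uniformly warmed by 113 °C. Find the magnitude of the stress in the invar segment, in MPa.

If the supports were absent, the total length change would be Σ αᵢΔT Lᵢ = 1.2×10⁻⁶×113×475 + 25.3×10⁻⁶×113×700 = 2.066 mm.
The walls prevent any net length change, so an axial force P (same in every segment) develops. Compatibility: P · Σ Lᵢ/(AᵢEᵢ) = δ_free.
Σ Lᵢ/(AᵢEᵢ) = 475/(1300×143×10³) + 700/(750×45×10³) = 2.33×10⁻⁵ mm/N.
P = 2.066 / 2.33×10⁻⁵ = 88670 N = 88.67 kN, compressive.
σ_{invar} = P / A = 88670 / 1300 = 68.21 MPa.

σ ≈ 68.2 MPa (compressive)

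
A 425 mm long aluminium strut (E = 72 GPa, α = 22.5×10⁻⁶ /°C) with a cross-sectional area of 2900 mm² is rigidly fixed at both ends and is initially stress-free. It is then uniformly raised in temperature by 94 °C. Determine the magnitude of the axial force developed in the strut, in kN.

P ≈ 442 kN (compressive)

With zero net strain, σ = E·αΔT = 72 GPa × 22.5×10⁻⁶ × 94 = 152.3 MPa.
Axial force P = σA = 152.3 × 2900 = 441600 N = 441.6 kN, compressive.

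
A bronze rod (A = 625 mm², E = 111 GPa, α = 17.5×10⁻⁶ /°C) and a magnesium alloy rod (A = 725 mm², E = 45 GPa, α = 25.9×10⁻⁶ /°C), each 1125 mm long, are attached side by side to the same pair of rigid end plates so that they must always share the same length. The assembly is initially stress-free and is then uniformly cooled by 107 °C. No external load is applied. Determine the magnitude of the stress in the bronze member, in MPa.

σ ≈ 31.9 MPa (compressive)

Both members must finish at the same length. With the larger α, the magnesium alloy tends to over-contract; the plates restrain it, putting the magnesium alloy in tension and the bronze in compression. With no external load the two internal forces are equal and opposite, magnitude P.
Setting the final lengths equal and cancelling L: (α₁ − α₂)ΔT = P/(A₁E₁) + P/(A₂E₂).
|α₁ − α₂|·ΔT = 8.4×10⁻⁶ × 107 = 0.0008988.
1/(A₁E₁) + 1/(A₂E₂) = 1/(625×111×10³) + 1/(725×45×10³) = 4.507×10⁻⁸ N⁻¹.
P = 0.0008988 / 4.507×10⁻⁸ = 19940 N = 19.94 kN.
σ_{bronze} = P/A₁ = 19940/625 = 31.91 MPa, compressive.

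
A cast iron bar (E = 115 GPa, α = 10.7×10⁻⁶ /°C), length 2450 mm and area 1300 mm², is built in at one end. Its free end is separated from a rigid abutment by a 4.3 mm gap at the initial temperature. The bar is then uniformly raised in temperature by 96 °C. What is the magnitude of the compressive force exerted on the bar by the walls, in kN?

P ≈ 0 kN

Unrestrained expansion: δ_free = αΔT L = 10.7×10⁻⁶ × 96 × 2450 = 2.517 mm.
Since δ_free = 2.52 mm is less than the 4.3 mm gap, the bar never touches the wall. No axial force develops.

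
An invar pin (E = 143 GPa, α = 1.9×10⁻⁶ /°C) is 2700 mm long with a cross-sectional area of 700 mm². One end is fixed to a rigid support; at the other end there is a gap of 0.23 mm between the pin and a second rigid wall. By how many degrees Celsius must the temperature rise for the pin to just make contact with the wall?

ΔT ≈ 44.8 °C

The gap closes when αΔT L = 0.23 mm, since the pin is still unstressed at that instant.
So ΔT = g/(αL) = 0.23/(1.9×10⁻⁶ × 2700) = 44.83 °C.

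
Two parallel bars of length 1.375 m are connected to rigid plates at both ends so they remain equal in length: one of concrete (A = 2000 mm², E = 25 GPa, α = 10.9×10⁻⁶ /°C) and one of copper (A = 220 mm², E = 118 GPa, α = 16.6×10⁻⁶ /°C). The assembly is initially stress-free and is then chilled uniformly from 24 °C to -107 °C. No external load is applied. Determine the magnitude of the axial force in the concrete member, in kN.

The copper has the larger α, so on cooling it would change length more than the concrete if both were free. The rigid plates force a common final length, so the copper is put into tension and the concrete into compression, with equal and opposite forces P (no external load).
Equating the net (thermal + elastic) strains gives |α₁ − α₂|·ΔT = P·[1/(A₁E₁) + 1/(A₂E₂)].
|α₁ − α₂|·ΔT = 5.7×10⁻⁶ × 131 = 0.0007467.
1/(A₁E₁) + 1/(A₂E₂) = 1/(2000×25×10³) + 1/(220×118×10³) = 5.852×10⁻⁸ N⁻¹.
P = 0.0007467 / 5.852×10⁻⁸ = 12760 N = 12.76 kN.

P ≈ 12.8 kN (compressive in the concrete)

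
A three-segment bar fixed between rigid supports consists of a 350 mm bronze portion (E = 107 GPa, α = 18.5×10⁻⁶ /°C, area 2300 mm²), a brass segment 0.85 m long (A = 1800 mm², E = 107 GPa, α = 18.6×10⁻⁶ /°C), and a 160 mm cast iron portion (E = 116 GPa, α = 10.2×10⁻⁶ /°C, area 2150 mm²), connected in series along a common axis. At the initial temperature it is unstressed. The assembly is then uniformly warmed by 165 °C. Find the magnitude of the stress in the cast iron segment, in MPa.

If the supports were absent, the total length change would be Σ αᵢΔT Lᵢ = 18.5×10⁻⁶×165×350 + 18.6×10⁻⁶×165×850 + 10.2×10⁻⁶×165×160 = 3.946 mm.
The rigid supports impose zero overall length change; the single axial force P common to all segments must satisfy P Σ Lᵢ/(AᵢEᵢ) = δ_free.
Σ Lᵢ/(AᵢEᵢ) = 350/(2300×107×10³) + 850/(1800×107×10³) + 160/(2150×116×10³) = 6.477×10⁻⁶ mm/N.
Hence P = δ_free / Σ(L/AE) = 3.946/6.477×10⁻⁶ = 609.3 kN (compressive).
σ_{cast iron} = P / A = 609300 / 2150 = 283.4 MPa.

σ ≈ 283 MPa (compressive)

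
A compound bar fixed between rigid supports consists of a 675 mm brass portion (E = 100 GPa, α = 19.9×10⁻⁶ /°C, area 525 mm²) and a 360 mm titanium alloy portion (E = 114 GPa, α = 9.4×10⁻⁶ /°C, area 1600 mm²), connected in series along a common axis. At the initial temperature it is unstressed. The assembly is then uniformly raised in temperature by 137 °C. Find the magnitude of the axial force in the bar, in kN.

With the walls removed the bar would change length by δ_free = Σ αᵢΔT Lᵢ = 19.9×10⁻⁶×137×675 + 9.4×10⁻⁶×137×360 = 2.304 mm.
The walls prevent any net length change, so an axial force P (same in every segment) develops. Compatibility: P · Σ Lᵢ/(AᵢEᵢ) = δ_free.
The series flexibility is Σ Lᵢ/(AᵢEᵢ) = 675/(525×100×10³) + 360/(1600×114×10³) = 1.483×10⁻⁵ mm/N.
Hence P = δ_free / Σ(L/AE) = 2.304/1.483×10⁻⁵ = 155.3 kN (compressive).

P ≈ 155 kN (compressive)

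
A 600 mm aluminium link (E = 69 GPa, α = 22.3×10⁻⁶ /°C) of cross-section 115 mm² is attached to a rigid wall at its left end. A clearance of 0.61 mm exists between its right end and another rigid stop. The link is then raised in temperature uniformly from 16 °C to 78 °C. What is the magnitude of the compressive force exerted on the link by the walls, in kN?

Unrestrained expansion: δ_free = αΔT L = 22.3×10⁻⁶ × 62 × 600 = 0.8296 mm.
This exceeds the 0.61 mm gap, so the wall pushes back. The portion of expansion that must be recovered elastically is δ_free − gap = 0.8296 − 0.61 = 0.2196 mm.
That suppressed elongation corresponds to σ = E·Δ/L = 69×10³ × 0.2196/600 = 25.25 MPa.
Force on the wall = σA = 25.25 × 115 mm² = 2.904 kN.

P ≈ 2.9 kN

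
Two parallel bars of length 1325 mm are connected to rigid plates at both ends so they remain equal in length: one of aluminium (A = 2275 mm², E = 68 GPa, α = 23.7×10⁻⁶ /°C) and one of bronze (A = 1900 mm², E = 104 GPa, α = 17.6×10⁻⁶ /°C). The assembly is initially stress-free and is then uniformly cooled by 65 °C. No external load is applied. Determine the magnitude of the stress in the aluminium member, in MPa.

Both members must finish at the same length. With the larger α, the aluminium tends to over-contract; the plates restrain it, putting the aluminium in tension and the bronze in compression. With no external load the two internal forces are equal and opposite, magnitude P.
Compatibility of the two members (thermal + elastic change equal): (α₁ − α₂)ΔT = P·[1/(A₁E₁) + 1/(A₂E₂)].
|α₁ − α₂|·ΔT = 6.1×10⁻⁶ × 65 = 0.0003965.
1/(A₁E₁) + 1/(A₂E₂) = 1/(2275×68×10³) + 1/(1900×104×10³) = 1.152×10⁻⁸ N⁻¹.
P = 0.0003965 / 1.152×10⁻⁸ = 34400 N = 34.4 kN.
σ_{aluminium} = P/A₁ = 34400/2275 = 15.12 MPa, tensile.

σ ≈ 15.1 MPa (tensile)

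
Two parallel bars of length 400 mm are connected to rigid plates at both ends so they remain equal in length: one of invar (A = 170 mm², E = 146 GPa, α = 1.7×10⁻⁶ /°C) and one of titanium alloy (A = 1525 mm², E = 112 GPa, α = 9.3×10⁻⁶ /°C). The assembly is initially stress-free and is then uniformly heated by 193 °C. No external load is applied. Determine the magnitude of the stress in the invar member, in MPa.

Both members must finish at the same length. With the larger α, the titanium alloy tends to over-expand; the plates restrain it, putting the titanium alloy in compression and the invar in tension. With no external load the two internal forces are equal and opposite, magnitude P.
Setting the final lengths equal and cancelling L: (α₁ − α₂)ΔT = P/(A₁E₁) + P/(A₂E₂).
|α₁ − α₂|·ΔT = 7.6×10⁻⁶ × 193 = 0.001467.
1/(A₁E₁) + 1/(A₂E₂) = 1/(170×146×10³) + 1/(1525×112×10³) = 4.614×10⁻⁸ N⁻¹.
So P = 0.001467 / 4.614×10⁻⁸ = 31.79 kN.
σ_{invar} = P/A₁ = 31790/170 = 187 MPa, tensile.

σ ≈ 187 MPa (tensile)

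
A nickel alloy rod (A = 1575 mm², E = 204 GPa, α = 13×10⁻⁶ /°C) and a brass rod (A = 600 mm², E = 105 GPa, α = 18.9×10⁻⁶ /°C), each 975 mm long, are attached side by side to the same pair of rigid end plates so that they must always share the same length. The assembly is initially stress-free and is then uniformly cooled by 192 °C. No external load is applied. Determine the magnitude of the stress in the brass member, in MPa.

σ ≈ 99.4 MPa (tensile)

Both members must finish at the same length. With the larger α, the brass tends to over-contract; the plates restrain it, putting the brass in tension and the nickel alloy in compression. With no external load the two internal forces are equal and opposite, magnitude P.
Compatibility of the two members (thermal + elastic change equal): (α₁ − α₂)ΔT = P·[1/(A₁E₁) + 1/(A₂E₂)].
|α₁ − α₂|·ΔT = 5.9×10⁻⁶ × 192 = 0.001133.
1/(A₁E₁) + 1/(A₂E₂) = 1/(1575×204×10³) + 1/(600×105×10³) = 1.899×10⁻⁸ N⁻¹.
P = 0.001133 / 1.899×10⁻⁸ = 59670 N = 59.67 kN.
σ_{brass} = P/A₂ = 59670/600 = 99.44 MPa, tensile.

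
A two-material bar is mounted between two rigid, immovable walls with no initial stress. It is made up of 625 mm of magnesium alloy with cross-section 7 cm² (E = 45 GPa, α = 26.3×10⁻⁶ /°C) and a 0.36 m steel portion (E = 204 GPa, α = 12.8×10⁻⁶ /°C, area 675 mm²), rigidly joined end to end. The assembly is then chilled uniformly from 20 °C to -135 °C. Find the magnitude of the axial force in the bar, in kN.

With the walls removed the bar would change length by δ_free = Σ αᵢΔT Lᵢ = 26.3×10⁻⁶×155×625 + 12.8×10⁻⁶×155×360 = 3.262 mm.
Since the ends are fixed, an axial force P builds up, equal in every segment, with P · Σ Lᵢ/(AᵢEᵢ) = δ_free.
Σ Lᵢ/(AᵢEᵢ) = 625/(700×45×10³) + 360/(675×204×10³) = 2.246×10⁻⁵ mm/N.
P = 3.262 / 2.246×10⁻⁵ = 145300 N = 145.3 kN, tensile.

P ≈ 145 kN (tensile)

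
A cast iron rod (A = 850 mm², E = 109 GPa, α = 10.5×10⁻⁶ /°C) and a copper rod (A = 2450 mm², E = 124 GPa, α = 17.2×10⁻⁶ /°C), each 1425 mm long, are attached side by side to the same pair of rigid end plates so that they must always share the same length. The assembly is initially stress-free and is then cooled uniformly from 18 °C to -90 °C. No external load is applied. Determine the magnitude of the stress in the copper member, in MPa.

Both members must finish at the same length. With the larger α, the copper tends to over-contract; the plates restrain it, putting the copper in tension and the cast iron in compression. With no external load the two internal forces are equal and opposite, magnitude P.
Compatibility of the two members (thermal + elastic change equal): (α₁ − α₂)ΔT = P·[1/(A₁E₁) + 1/(A₂E₂)].
|α₁ − α₂|·ΔT = 6.7×10⁻⁶ × 108 = 0.0007236.
1/(A₁E₁) + 1/(A₂E₂) = 1/(850×109×10³) + 1/(2450×124×10³) = 1.408×10⁻⁸ N⁻¹.
So P = 0.0007236 / 1.408×10⁻⁸ = 51.37 kN.
σ_{copper} = P/A₂ = 51370/2450 = 20.97 MPa, tensile.

σ ≈ 21 MPa (tensile)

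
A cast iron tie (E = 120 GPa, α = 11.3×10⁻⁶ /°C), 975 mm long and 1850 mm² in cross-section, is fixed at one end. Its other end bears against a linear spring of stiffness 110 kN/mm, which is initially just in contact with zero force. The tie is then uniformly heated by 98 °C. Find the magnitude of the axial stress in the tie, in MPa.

σ ≈ 43.3 MPa (compressive)

Free thermal expansion: δ_free = αΔT L = 11.3×10⁻⁶ × 98 × 975 = 1.08 mm.
With a force P in the spring, the elastic change of the tie is PL/(AE) and that of the spring is P/k; compatibility requires their sum to equal δ_free.
P [ L/(AE) + 1/k ] = δ_free → P [ 975/(1850×120×10³) + 1/(110×10³) ] = 1.08.
P = 1.08 / 1.348×10⁻⁵ = 80080 N.
σ = P/A = 80080/1850 = 43.29 MPa.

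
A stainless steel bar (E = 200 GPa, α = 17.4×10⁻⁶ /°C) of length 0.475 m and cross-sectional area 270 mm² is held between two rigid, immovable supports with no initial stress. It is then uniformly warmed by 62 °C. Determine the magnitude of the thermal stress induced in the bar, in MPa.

σ ≈ 216 MPa (compressive)

Because both ends are immovable the net strain is zero, and the suppressed thermal strain is αΔT = 17.4×10⁻⁶ × 62 = 1078.8×10⁻⁶.
σ = EαΔT = 200×10³ × 17.4×10⁻⁶ × 62 = 215.8 MPa (compressive; the bar is trying to expand).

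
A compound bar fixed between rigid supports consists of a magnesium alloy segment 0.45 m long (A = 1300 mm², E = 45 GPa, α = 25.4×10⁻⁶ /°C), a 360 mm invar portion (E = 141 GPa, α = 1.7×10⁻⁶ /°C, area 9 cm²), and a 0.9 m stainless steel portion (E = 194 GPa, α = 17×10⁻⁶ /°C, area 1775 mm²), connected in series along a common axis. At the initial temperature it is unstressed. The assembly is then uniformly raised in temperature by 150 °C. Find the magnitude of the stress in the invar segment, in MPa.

σ ≈ 347 MPa (compressive)

Free thermal expansion of the whole bar: Σ αᵢΔT Lᵢ = 25.4×10⁻⁶×150×450 + 1.7×10⁻⁶×150×360 + 17×10⁻⁶×150×900 = 4.101 mm.
Since the ends are fixed, an axial force P builds up, equal in every segment, with P · Σ Lᵢ/(AᵢEᵢ) = δ_free.
The series flexibility is Σ Lᵢ/(AᵢEᵢ) = 450/(1300×45×10³) + 360/(900×141×10³) + 900/(1775×194×10³) = 1.314×10⁻⁵ mm/N.
Hence P = δ_free / Σ(L/AE) = 4.101/1.314×10⁻⁵ = 312.1 kN (compressive).
σ_{invar} = P / A = 312100 / 900 = 346.7 MPa.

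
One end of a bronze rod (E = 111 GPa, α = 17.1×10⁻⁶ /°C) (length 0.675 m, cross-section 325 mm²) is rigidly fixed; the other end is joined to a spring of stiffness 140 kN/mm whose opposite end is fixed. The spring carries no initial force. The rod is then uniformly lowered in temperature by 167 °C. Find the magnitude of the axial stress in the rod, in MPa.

The unrestrained thermal change is αΔT L = 17.1×10⁻⁶ × 167 × 675 = 1.928 mm.
Let P be the tensile force in the spring. The rod extends elastically by PL/(AE) and the spring stretches by P/k; together these equal δ_free.
P [ L/(AE) + 1/k ] = δ_free → P [ 675/(325×111×10³) + 1/(140×10³) ] = 1.928.
P = 1.928 / 2.585×10⁻⁵ = 74560 N.
σ = P/A = 74560/325 = 229.4 MPa.

σ ≈ 229 MPa (tensile)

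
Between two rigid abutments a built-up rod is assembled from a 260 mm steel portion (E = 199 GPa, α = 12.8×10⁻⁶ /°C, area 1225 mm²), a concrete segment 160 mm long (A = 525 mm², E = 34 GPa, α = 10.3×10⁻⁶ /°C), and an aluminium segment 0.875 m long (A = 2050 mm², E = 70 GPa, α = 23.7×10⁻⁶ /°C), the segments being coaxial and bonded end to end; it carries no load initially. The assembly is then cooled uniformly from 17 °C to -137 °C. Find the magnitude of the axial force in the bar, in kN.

With the walls removed the bar would change length by δ_free = Σ αᵢΔT Lᵢ = 12.8×10⁻⁶×154×260 + 10.3×10⁻⁶×154×160 + 23.7×10⁻⁶×154×875 = 3.96 mm.
The rigid supports impose zero overall length change; the single axial force P common to all segments must satisfy P Σ Lᵢ/(AᵢEᵢ) = δ_free.
The series flexibility is Σ Lᵢ/(AᵢEᵢ) = 260/(1225×199×10³) + 160/(525×34×10³) + 875/(2050×70×10³) = 1.613×10⁻⁵ mm/N.
Hence P = δ_free / Σ(L/AE) = 3.96/1.613×10⁻⁵ = 245.5 kN (tensile).

P ≈ 246 kN (tensile)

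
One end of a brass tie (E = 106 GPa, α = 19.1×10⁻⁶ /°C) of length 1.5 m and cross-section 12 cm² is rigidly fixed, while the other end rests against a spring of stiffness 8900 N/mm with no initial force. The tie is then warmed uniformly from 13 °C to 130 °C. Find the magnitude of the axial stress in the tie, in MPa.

σ ≈ 22.5 MPa (compressive)

The unrestrained thermal change is αΔT L = 19.1×10⁻⁶ × 117 × 1500 = 3.352 mm.
Let P be the compressive force at the spring. The tie shortens elastically by PL/(AE) and the spring compresses by P/k; together these equal δ_free.
P [ L/(AE) + 1/k ] = δ_free → P [ 1500/(1200×106×10³) + 1/(8900) ] = 3.352.
P = 3.352 / 0.0001242 = 27000 N.
σ = P/A = 27000/1200 = 22.5 MPa.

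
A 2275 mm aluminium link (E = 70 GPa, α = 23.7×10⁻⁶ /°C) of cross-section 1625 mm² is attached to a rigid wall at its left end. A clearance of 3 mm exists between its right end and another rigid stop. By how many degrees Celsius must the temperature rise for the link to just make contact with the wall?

ΔT ≈ 55.6 °C

The gap closes when αΔT L = 3 mm, since the link is still unstressed at that instant.
So ΔT = g/(αL) = 3/(23.7×10⁻⁶ × 2275) = 55.64 °C.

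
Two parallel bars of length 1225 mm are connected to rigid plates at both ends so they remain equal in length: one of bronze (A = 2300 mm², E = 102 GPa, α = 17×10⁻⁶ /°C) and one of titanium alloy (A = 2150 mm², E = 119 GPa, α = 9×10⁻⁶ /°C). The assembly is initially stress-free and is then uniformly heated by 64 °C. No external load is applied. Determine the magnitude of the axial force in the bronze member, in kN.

P ≈ 62.7 kN (compressive in the bronze)

Both members must finish at the same length. With the larger α, the bronze tends to over-expand; the plates restrain it, putting the bronze in compression and the titanium alloy in tension. With no external load the two internal forces are equal and opposite, magnitude P.
Setting the final lengths equal and cancelling L: (α₁ − α₂)ΔT = P/(A₁E₁) + P/(A₂E₂).
|α₁ − α₂|·ΔT = 8×10⁻⁶ × 64 = 0.000512.
1/(A₁E₁) + 1/(A₂E₂) = 1/(2300×102×10³) + 1/(2150×119×10³) = 8.171×10⁻⁹ N⁻¹.
So P = 0.000512 / 8.171×10⁻⁹ = 62.66 kN.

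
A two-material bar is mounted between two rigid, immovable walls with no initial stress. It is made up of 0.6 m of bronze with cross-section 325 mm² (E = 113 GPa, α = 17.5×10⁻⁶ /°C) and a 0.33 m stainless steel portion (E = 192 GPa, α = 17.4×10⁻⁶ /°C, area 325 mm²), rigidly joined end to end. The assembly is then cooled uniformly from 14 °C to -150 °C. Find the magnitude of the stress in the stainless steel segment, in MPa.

With the walls removed the bar would change length by δ_free = Σ αᵢΔT Lᵢ = 17.5×10⁻⁶×164×600 + 17.4×10⁻⁶×164×330 = 2.664 mm.
Since the ends are fixed, an axial force P builds up, equal in every segment, with P · Σ Lᵢ/(AᵢEᵢ) = δ_free.
The series flexibility is Σ Lᵢ/(AᵢEᵢ) = 600/(325×113×10³) + 330/(325×192×10³) = 2.163×10⁻⁵ mm/N.
P = 2.664 / 2.163×10⁻⁵ = 123200 N = 123.2 kN, tensile.
σ_{stainless steel} = P / A = 123200 / 325 = 379 MPa.

σ ≈ 379 MPa (tensile)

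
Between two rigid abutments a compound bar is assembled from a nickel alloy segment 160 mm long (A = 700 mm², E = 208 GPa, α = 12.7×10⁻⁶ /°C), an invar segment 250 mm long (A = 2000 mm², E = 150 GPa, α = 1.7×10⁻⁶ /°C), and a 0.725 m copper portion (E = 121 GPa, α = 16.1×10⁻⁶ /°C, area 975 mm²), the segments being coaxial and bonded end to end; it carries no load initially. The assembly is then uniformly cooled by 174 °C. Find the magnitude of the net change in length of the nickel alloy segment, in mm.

If the supports were absent, the total length change would be Σ αᵢΔT Lᵢ = 12.7×10⁻⁶×174×160 + 1.7×10⁻⁶×174×250 + 16.1×10⁻⁶×174×725 = 2.459 mm.
The walls prevent any net length change, so an axial force P (same in every segment) develops. Compatibility: P · Σ Lᵢ/(AᵢEᵢ) = δ_free.
The series flexibility is Σ Lᵢ/(AᵢEᵢ) = 160/(700×208×10³) + 250/(2000×150×10³) + 725/(975×121×10³) = 8.078×10⁻⁶ mm/N.
Hence P = δ_free / Σ(L/AE) = 2.459/8.078×10⁻⁶ = 304.4 kN (tensile).
For the nickel alloy segment, free thermal change = 12.7×10⁻⁶×174×160 = 0.3536 mm and elastic change from P = 304400×160/(700×208×10³) = 0.3345 mm; these oppose, so the net change is 0.0191 mm (segment shortens).

|ΔL| ≈ 0.0191 mm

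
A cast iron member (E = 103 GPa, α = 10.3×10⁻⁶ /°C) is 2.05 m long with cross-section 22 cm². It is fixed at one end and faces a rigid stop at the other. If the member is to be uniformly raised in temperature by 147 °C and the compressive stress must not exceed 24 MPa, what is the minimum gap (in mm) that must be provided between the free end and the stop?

g ≈ 2.63 mm

Free expansion if unrestrained: δ_free = αΔT L = 10.3×10⁻⁶ × 147 × 2050 = 3.104 mm.
At the allowable stress the elastic shortening the wall may impose is σL/E = 24 × 2050 / (103×10³) = 0.4777 mm.
The gap must absorb the remainder: g_min = 3.104 − 0.4777 = 2.626 mm.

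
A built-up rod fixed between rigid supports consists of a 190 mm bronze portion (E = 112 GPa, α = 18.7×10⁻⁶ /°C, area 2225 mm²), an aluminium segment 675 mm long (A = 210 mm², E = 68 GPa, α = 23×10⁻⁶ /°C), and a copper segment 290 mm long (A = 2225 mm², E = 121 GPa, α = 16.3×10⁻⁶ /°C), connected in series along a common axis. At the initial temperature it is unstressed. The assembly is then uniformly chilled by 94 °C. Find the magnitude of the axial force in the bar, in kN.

P ≈ 45.6 kN (tensile)

If the supports were absent, the total length change would be Σ αᵢΔT Lᵢ = 18.7×10⁻⁶×94×190 + 23×10⁻⁶×94×675 + 16.3×10⁻⁶×94×290 = 2.238 mm.
Since the ends are fixed, an axial force P builds up, equal in every segment, with P · Σ Lᵢ/(AᵢEᵢ) = δ_free.
The series flexibility is Σ Lᵢ/(AᵢEᵢ) = 190/(2225×112×10³) + 675/(210×68×10³) + 290/(2225×121×10³) = 4.911×10⁻⁵ mm/N.
Hence P = δ_free / Σ(L/AE) = 2.238/4.911×10⁻⁵ = 45.57 kN (tensile).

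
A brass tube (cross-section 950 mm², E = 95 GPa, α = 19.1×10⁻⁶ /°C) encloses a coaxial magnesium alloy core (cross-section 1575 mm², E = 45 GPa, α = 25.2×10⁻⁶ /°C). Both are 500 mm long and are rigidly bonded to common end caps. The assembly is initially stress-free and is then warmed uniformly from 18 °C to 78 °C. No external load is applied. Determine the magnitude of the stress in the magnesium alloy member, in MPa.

The magnesium alloy has the larger α, so on heating it would change length more than the brass if both were free. The rigid plates force a common final length, so the magnesium alloy is put into compression and the brass into tension, with equal and opposite forces P (no external load).
Equating the net (thermal + elastic) strains gives |α₁ − α₂|·ΔT = P·[1/(A₁E₁) + 1/(A₂E₂)].
|α₁ − α₂|·ΔT = 6.1×10⁻⁶ × 60 = 0.000366.
1/(A₁E₁) + 1/(A₂E₂) = 1/(950×95×10³) + 1/(1575×45×10³) = 2.519×10⁻⁸ N⁻¹.
P = 0.000366 / 2.519×10⁻⁸ = 14530 N = 14.53 kN.
σ_{magnesium alloy} = P/A₂ = 14530/1575 = 9.225 MPa, compressive.

σ ≈ 9.23 MPa (compressive)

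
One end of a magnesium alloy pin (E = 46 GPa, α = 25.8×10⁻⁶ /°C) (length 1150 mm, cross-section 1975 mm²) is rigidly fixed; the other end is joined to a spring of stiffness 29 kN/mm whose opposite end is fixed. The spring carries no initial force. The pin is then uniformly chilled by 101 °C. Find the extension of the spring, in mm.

Free thermal contraction: δ_free = αΔT L = 25.8×10⁻⁶ × 101 × 1150 = 2.997 mm.
With a force P in the spring, the elastic change of the pin is PL/(AE) and that of the spring is P/k; compatibility requires their sum to equal δ_free.
So P = δ_free / [L/(AE) + 1/k] = 2.997 / [ 1150/(1975×46×10³) + 1/(29×10³) ].
P = 2.997 / 4.714×10⁻⁵ = 63570 N.
Spring extension = P/k = 63570/(29×10³) = 2.192 mm.

δ ≈ 2.19 mm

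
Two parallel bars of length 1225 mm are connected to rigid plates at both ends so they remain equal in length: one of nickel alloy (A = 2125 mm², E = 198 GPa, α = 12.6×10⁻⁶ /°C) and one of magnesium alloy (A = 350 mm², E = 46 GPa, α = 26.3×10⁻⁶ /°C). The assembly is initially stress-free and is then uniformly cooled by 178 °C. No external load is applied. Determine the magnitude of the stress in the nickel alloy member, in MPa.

Equilibrium of a rigid end plate with no external load gives equal and opposite internal forces ±P in the two members. Since α_{magnesium alloy} > α_{nickel alloy}, cooling drives the magnesium alloy into tension and the nickel alloy into compression.
Setting the final lengths equal and cancelling L: (α₁ − α₂)ΔT = P/(A₁E₁) + P/(A₂E₂).
|α₁ − α₂|·ΔT = 13.7×10⁻⁶ × 178 = 0.002439.
1/(A₁E₁) + 1/(A₂E₂) = 1/(2125×198×10³) + 1/(350×46×10³) = 6.449×10⁻⁸ N⁻¹.
P = 0.002439 / 6.449×10⁻⁸ = 37810 N = 37.81 kN.
σ_{nickel alloy} = P/A₁ = 37810/2125 = 17.8 MPa, compressive.

σ ≈ 17.8 MPa (compressive)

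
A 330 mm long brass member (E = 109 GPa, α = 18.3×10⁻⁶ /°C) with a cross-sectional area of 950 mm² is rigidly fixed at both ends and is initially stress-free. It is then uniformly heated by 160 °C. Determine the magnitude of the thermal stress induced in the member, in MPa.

σ ≈ 319 MPa (compressive)

Because both ends are immovable the net strain is zero, and the suppressed thermal strain is αΔT = 18.3×10⁻⁶ × 160 = 2928×10⁻⁶.
Hence σ = E·αΔT = 109×10³ × 2928×10⁻⁶ = 319.2 MPa, compressive.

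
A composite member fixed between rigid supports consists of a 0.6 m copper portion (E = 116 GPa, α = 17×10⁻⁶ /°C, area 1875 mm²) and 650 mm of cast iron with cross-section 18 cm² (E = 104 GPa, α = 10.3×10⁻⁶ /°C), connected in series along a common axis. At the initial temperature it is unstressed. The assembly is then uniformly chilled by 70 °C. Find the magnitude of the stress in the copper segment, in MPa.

σ ≈ 101 MPa (tensile)

If the supports were absent, the total length change would be Σ αᵢΔT Lᵢ = 17×10⁻⁶×70×600 + 10.3×10⁻⁶×70×650 = 1.183 mm.
The walls prevent any net length change, so an axial force P (same in every segment) develops. Compatibility: P · Σ Lᵢ/(AᵢEᵢ) = δ_free.
Σ Lᵢ/(AᵢEᵢ) = 600/(1875×116×10³) + 650/(1800×104×10³) = 6.231×10⁻⁶ mm/N.
Hence P = δ_free / Σ(L/AE) = 1.183/6.231×10⁻⁶ = 189.8 kN (tensile).
σ_{copper} = P / A = 189800 / 1875 = 101.2 MPa.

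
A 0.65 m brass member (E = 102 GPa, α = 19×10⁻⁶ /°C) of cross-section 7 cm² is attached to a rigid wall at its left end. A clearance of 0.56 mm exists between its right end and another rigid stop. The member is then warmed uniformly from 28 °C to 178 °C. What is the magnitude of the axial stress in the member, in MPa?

σ ≈ 203 MPa (compressive)

Unrestrained expansion: δ_free = αΔT L = 19×10⁻⁶ × 150 × 650 = 1.852 mm.
After closing the 0.56 mm clearance, 1.852 − 0.56 = 1.292 mm of expansion remains to be suppressed by the wall.
That suppressed elongation corresponds to σ = E·Δ/L = 102×10³ × 1.292/650 = 202.8 MPa.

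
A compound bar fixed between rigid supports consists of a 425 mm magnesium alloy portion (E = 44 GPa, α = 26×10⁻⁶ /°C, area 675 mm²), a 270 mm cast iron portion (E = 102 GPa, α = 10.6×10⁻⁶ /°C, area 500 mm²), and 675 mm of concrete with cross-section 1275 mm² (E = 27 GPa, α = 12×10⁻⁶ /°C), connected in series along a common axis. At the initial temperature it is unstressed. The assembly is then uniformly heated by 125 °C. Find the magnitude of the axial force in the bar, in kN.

Free thermal expansion of the whole bar: Σ αᵢΔT Lᵢ = 26×10⁻⁶×125×425 + 10.6×10⁻⁶×125×270 + 12×10⁻⁶×125×675 = 2.751 mm.
The rigid supports impose zero overall length change; the single axial force P common to all segments must satisfy P Σ Lᵢ/(AᵢEᵢ) = δ_free.
Σ Lᵢ/(AᵢEᵢ) = 425/(675×44×10³) + 270/(500×102×10³) + 675/(1275×27×10³) = 3.921×10⁻⁵ mm/N.
So P = 2.751 / 3.921×10⁻⁵ = 70.17 kN, compressive.

P ≈ 70.2 kN (compressive)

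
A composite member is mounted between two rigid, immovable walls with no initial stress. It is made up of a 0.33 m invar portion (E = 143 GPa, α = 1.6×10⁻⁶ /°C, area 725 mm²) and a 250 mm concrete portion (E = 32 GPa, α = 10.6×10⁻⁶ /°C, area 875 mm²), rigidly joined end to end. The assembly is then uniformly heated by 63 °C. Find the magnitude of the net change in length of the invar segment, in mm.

|ΔL| ≈ 0.0194 mm

With the walls removed the bar would change length by δ_free = Σ αᵢΔT Lᵢ = 1.6×10⁻⁶×63×330 + 10.6×10⁻⁶×63×250 = 0.2002 mm.
The walls prevent any net length change, so an axial force P (same in every segment) develops. Compatibility: P · Σ Lᵢ/(AᵢEᵢ) = δ_free.
Σ Lᵢ/(AᵢEᵢ) = 330/(725×143×10³) + 250/(875×32×10³) = 1.211×10⁻⁵ mm/N.
So P = 0.2002 / 1.211×10⁻⁵ = 16.53 kN, compressive.
For the invar segment, free thermal change = 1.6×10⁻⁶×63×330 = 0.03326 mm and elastic change from P = 16530×330/(725×143×10³) = 0.05262 mm; these oppose, so the net change is 0.0194 mm (segment shortens).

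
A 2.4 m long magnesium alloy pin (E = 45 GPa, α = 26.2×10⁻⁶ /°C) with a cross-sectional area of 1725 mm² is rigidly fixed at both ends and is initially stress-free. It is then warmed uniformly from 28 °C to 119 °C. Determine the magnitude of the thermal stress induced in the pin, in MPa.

σ ≈ 107 MPa (compressive)

Because both ends are immovable the net strain is zero, and the suppressed thermal strain is αΔT = 26.2×10⁻⁶ × 91 = 2384.2×10⁻⁶.
σ = EαΔT = 45×10³ × 26.2×10⁻⁶ × 91 = 107.3 MPa (compressive; the pin is trying to expand).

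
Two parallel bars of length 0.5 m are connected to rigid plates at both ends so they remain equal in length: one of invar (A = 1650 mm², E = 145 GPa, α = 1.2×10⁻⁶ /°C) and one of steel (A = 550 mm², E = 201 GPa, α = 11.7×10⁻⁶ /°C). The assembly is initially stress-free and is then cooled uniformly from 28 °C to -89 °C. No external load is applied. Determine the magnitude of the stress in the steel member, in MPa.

σ ≈ 169 MPa (tensile)

Both members must finish at the same length. With the larger α, the steel tends to over-contract; the plates restrain it, putting the steel in tension and the invar in compression. With no external load the two internal forces are equal and opposite, magnitude P.
Setting the final lengths equal and cancelling L: (α₁ − α₂)ΔT = P/(A₁E₁) + P/(A₂E₂).
|α₁ − α₂|·ΔT = 10.5×10⁻⁶ × 117 = 0.001228.
1/(A₁E₁) + 1/(A₂E₂) = 1/(1650×145×10³) + 1/(550×201×10³) = 1.323×10⁻⁸ N⁻¹.
So P = 0.001228 / 1.323×10⁻⁸ = 92.89 kN.
σ_{steel} = P/A₂ = 92890/550 = 168.9 MPa, tensile.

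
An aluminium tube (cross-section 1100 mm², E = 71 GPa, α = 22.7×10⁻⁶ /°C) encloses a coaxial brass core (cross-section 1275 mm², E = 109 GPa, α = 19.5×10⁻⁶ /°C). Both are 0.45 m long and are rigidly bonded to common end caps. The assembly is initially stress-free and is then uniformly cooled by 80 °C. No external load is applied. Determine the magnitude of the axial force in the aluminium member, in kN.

Both members must finish at the same length. With the larger α, the aluminium tends to over-contract; the plates restrain it, putting the aluminium in tension and the brass in compression. With no external load the two internal forces are equal and opposite, magnitude P.
Compatibility of the two members (thermal + elastic change equal): (α₁ − α₂)ΔT = P·[1/(A₁E₁) + 1/(A₂E₂)].
|α₁ − α₂|·ΔT = 3.2×10⁻⁶ × 80 = 0.000256.
1/(A₁E₁) + 1/(A₂E₂) = 1/(1100×71×10³) + 1/(1275×109×10³) = 2×10⁻⁸ N⁻¹.
P = 0.000256 / 2×10⁻⁸ = 12800 N = 12.8 kN.

P ≈ 12.8 kN (tensile in the aluminium)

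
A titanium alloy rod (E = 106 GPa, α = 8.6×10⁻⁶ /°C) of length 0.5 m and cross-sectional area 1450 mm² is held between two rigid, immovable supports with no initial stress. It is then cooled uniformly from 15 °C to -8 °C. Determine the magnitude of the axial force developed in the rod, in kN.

With zero net strain, σ = E·αΔT = 106 GPa × 8.6×10⁻⁶ × 23 = 20.97 MPa.
Then P = σA = 20.97 × 1450 mm² = 30.4 kN, tensile.

P ≈ 30.4 kN (tensile)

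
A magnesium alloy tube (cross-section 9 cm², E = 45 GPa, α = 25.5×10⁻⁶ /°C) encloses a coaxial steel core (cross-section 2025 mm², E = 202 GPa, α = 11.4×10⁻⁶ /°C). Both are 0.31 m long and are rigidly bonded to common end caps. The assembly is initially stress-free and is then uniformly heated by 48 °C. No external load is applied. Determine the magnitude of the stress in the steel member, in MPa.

Equilibrium of a rigid end plate with no external load gives equal and opposite internal forces ±P in the two members. Since α_{magnesium alloy} > α_{steel}, heating drives the magnesium alloy into compression and the steel into tension.
Compatibility of the two members (thermal + elastic change equal): (α₁ − α₂)ΔT = P·[1/(A₁E₁) + 1/(A₂E₂)].
|α₁ − α₂|·ΔT = 14.1×10⁻⁶ × 48 = 0.0006768.
1/(A₁E₁) + 1/(A₂E₂) = 1/(900×45×10³) + 1/(2025×202×10³) = 2.714×10⁻⁸ N⁻¹.
So P = 0.0006768 / 2.714×10⁻⁸ = 24.94 kN.
σ_{steel} = P/A₂ = 24940/2025 = 12.32 MPa, tensile.

σ ≈ 12.3 MPa (tensile)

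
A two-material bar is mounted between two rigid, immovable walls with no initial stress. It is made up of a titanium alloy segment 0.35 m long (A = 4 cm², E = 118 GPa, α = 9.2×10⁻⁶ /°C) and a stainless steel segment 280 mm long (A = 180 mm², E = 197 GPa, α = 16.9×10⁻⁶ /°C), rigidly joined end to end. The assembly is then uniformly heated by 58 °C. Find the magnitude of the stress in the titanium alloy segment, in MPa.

σ ≈ 75.3 MPa (compressive)

With the walls removed the bar would change length by δ_free = Σ αᵢΔT Lᵢ = 9.2×10⁻⁶×58×350 + 16.9×10⁻⁶×58×280 = 0.4612 mm.
The rigid supports impose zero overall length change; the single axial force P common to all segments must satisfy P Σ Lᵢ/(AᵢEᵢ) = δ_free.
Σ Lᵢ/(AᵢEᵢ) = 350/(400×118×10³) + 280/(180×197×10³) = 1.531×10⁻⁵ mm/N.
P = 0.4612 / 1.531×10⁻⁵ = 30120 N = 30.12 kN, compressive.
σ_{titanium alloy} = P / A = 30120 / 400 = 75.31 MPa.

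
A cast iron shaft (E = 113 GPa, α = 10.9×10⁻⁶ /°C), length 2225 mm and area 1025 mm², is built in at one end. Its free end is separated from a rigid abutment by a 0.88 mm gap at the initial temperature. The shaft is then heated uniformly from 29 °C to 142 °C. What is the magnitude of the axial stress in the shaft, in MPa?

Unrestrained expansion: δ_free = αΔT L = 10.9×10⁻⁶ × 113 × 2225 = 2.741 mm.
After closing the 0.88 mm clearance, 2.741 − 0.88 = 1.861 mm of expansion remains to be suppressed by the wall.
Compatibility: PL/(AE) = 1.861 mm, so σ = P/A = E × (1.861/2225) = 94.49 MPa.

σ ≈ 94.5 MPa (compressive)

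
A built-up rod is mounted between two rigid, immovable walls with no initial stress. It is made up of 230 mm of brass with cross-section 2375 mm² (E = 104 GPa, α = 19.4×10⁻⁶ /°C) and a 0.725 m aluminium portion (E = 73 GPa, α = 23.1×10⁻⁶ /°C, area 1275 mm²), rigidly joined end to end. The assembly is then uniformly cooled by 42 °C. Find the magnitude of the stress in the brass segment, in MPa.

Free thermal contraction of the whole bar: Σ αᵢΔT Lᵢ = 19.4×10⁻⁶×42×230 + 23.1×10⁻⁶×42×725 = 0.8908 mm.
The rigid supports impose zero overall length change; the single axial force P common to all segments must satisfy P Σ Lᵢ/(AᵢEᵢ) = δ_free.
Σ Lᵢ/(AᵢEᵢ) = 230/(2375×104×10³) + 725/(1275×73×10³) = 8.721×10⁻⁶ mm/N.
So P = 0.8908 / 8.721×10⁻⁶ = 102.1 kN, tensile.
σ_{brass} = P / A = 102100 / 2375 = 43.01 MPa.

σ ≈ 43 MPa (tensile)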